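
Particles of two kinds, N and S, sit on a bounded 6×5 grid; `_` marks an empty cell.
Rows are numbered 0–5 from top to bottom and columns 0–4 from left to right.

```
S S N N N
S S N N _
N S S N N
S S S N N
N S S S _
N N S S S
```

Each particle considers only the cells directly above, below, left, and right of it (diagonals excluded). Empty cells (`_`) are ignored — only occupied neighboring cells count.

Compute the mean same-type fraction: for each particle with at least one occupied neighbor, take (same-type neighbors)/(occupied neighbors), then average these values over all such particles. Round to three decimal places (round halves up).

Row 0: (0,0)S 2/2 · (0,1)S 2/3 · (0,2)N 2/3 · (0,3)N 3/3 · (0,4)N 1/1
Row 1: (1,0)S 2/3 · (1,1)S 3/4 · (1,2)N 2/4 · (1,3)N 3/3
Row 2: (2,0)N 0/3 · (2,1)S 3/4 · (2,2)S 2/4 · (2,3)N 3/4 · (2,4)N 2/2
Row 3: (3,0)S 1/3 · (3,1)S 4/4 · (3,2)S 3/4 · (3,3)N 2/4 · (3,4)N 2/2
Row 4: (4,0)N 1/3 · (4,1)S 2/4 · (4,2)S 4/4 · (4,3)S 2/3
Row 5: (5,0)N 2/2 · (5,1)N 1/3 · (5,2)S 2/3 · (5,3)S 3/3 · (5,4)S 1/1
Sum over 28 particles: 2/2 + 2/3 + 2/3 + 3/3 + 1/1 + 2/3 + 3/4 + 2/4 + 3/3 + 0/3 + 3/4 + 2/4 + 3/4 + 2/2 + 1/3 + 4/4 + 3/4 + 2/4 + 2/2 + 1/3 + 2/4 + 4/4 + 2/3 + 2/2 + 1/3 + 2/3 + 3/3 + 1/1 = 61/3; mean = 61/3 ÷ 28 = 61/84 = 0.726190… → 0.726.

0.726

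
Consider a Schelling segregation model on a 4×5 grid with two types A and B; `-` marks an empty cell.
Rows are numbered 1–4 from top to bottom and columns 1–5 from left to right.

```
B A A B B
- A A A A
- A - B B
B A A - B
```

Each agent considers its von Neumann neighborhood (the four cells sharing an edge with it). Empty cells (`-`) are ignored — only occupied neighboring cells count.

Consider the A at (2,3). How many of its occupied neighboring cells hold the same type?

3

Occupied neighbors of (2,3): (1,3)=A, (2,2)=A, (2,4)=A.
Same type (A): 3 of 3.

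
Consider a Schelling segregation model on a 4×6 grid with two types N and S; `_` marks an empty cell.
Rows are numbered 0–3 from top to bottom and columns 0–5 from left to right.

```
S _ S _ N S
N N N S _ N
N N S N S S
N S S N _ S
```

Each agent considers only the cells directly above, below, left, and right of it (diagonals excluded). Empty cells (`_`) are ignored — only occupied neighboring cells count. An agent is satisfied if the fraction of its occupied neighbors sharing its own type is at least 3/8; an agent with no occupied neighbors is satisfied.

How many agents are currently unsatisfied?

10

(0,0)S 0/1 not
(0,2)S 0/1 not
(0,4)N 0/1 not
(0,5)S 0/2 not
(1,0)N 2/3 satisfied
(1,1)N 3/3 satisfied
(1,2)N 1/4 not
(1,3)S 0/2 not
(1,5)N 0/2 not
(2,0)N 3/3 satisfied
(2,1)N 2/4 satisfied
(2,2)S 1/4 not
(2,3)N 1/4 not
(2,4)S 1/2 satisfied
(2,5)S 2/3 satisfied
(3,0)N 1/2 satisfied
(3,1)S 1/3 not
(3,2)S 2/3 satisfied
(3,3)N 1/2 satisfied
(3,5)S 1/1 satisfied
Unsatisfied: (0,0), (0,2), (0,4), (0,5), (1,2), (1,3), (1,5), (2,2), (2,3), (3,1) — 10 in total.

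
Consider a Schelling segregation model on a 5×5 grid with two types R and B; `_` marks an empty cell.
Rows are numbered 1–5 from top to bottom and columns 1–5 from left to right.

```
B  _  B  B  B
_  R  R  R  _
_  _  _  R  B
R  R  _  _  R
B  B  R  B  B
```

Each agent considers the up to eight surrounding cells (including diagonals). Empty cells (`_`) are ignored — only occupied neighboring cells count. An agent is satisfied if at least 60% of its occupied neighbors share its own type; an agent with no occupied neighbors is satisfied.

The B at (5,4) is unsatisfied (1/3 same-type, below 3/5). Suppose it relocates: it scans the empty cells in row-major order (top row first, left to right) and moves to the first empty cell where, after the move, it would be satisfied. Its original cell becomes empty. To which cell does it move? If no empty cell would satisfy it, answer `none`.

Vacating (5,4). Empty cells in order:
  (1,2): 2/4 same-type → still unsatisfied.
  (2,1): 1/2 same-type → still unsatisfied.
  (2,5): 3/5 same-type → satisfied — stop here.

(2,5)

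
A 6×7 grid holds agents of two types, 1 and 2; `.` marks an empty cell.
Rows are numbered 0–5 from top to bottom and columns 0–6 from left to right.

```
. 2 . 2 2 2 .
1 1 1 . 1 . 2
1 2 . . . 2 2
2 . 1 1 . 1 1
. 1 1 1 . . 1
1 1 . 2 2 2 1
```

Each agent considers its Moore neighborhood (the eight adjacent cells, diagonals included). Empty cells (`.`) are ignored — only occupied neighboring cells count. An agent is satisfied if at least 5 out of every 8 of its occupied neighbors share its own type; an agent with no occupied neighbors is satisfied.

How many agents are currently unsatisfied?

(0,1)2 0/3 ✗
(0,3)2 1/3 ✗
(0,4)2 2/3 ✓
(0,5)2 2/3 ✓
(1,0)1 2/4 ✗
(1,1)1 3/5 ✗
(1,2)1 1/4 ✗
(1,4)1 0/4 ✗
(1,6)2 3/3 ✓
(2,0)1 2/4 ✗
(2,1)2 1/6 ✗
(2,5)2 2/5 ✗
(2,6)2 2/4 ✗
(3,0)2 1/3 ✗
(3,2)1 4/5 ✓
(3,3)1 3/3 ✓
(3,5)1 2/4 ✗
(3,6)1 2/4 ✗
(4,1)1 4/5 ✓
(4,2)1 5/6 ✓
(4,3)1 3/5 ✗
(4,6)1 3/4 ✓
(5,0)1 2/2 ✓
(5,1)1 3/3 ✓
(5,3)2 1/3 ✗
(5,4)2 2/3 ✓
(5,5)2 1/3 ✗
(5,6)1 1/2 ✗
Unsatisfied: (0,1), (0,3), (1,0), (1,1), (1,2), (1,4), (2,0), (2,1), (2,5), (2,6), (3,0), (3,5), (3,6), (4,3), (5,3), (5,5), (5,6) — 17 in total.

17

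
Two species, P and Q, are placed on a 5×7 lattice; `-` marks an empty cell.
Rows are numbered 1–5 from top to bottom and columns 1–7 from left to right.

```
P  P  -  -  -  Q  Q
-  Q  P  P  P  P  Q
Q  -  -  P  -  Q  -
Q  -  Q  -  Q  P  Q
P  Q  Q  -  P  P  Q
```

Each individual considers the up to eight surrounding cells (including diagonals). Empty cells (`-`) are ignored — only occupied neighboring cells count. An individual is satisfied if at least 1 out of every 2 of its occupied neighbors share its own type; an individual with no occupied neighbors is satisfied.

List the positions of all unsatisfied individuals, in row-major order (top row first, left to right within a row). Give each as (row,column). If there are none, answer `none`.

(1,1)P 1/2 ok
(1,2)P 2/3 ok
(1,6)Q 2/4 ok
(1,7)Q 2/3 ok
(2,2)Q 1/4 unhappy
(2,3)P 3/4 ok
(2,4)P 3/3 ok
(2,5)P 3/5 ok
(2,6)P 1/5 unhappy
(2,7)Q 3/4 ok
(3,1)Q 2/2 ok
(3,4)P 3/5 ok
(3,6)Q 3/6 ok
(4,1)Q 2/3 ok
(4,3)Q 2/3 ok
(4,5)Q 1/5 unhappy
(4,6)P 2/6 unhappy
(4,7)Q 2/4 ok
(5,1)P 0/2 unhappy
(5,2)Q 3/4 ok
(5,3)Q 2/2 ok
(5,5)P 2/3 ok
(5,6)P 2/5 unhappy
(5,7)Q 1/3 unhappy

(2,2), (2,6), (4,5), (4,6), (5,1), (5,6), (5,7)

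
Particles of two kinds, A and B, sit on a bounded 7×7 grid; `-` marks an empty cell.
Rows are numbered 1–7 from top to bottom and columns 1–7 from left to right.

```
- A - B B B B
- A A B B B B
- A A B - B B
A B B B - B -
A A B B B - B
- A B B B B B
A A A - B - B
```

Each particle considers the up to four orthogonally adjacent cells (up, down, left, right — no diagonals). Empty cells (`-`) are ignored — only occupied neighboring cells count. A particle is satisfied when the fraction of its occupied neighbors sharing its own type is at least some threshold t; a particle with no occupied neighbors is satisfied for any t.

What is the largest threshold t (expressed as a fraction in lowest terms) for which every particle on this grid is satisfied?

(1,2)A 1/1
(1,4)B 2/2
(1,5)B 3/3
(1,6)B 3/3
(1,7)B 2/2
(2,2)A 3/3
(2,3)A 2/3
(2,4)B 3/4
(2,5)B 3/3
(2,6)B 4/4
(2,7)B 3/3
(3,2)A 2/3
(3,3)A 2/4
(3,4)B 2/3
(3,6)B 3/3
(3,7)B 2/2
(4,1)A 1/2
(4,2)B 1/4
(4,3)B 3/4
(4,4)B 3/3
(4,6)B 1/1
(5,1)A 2/2
(5,2)A 2/4
(5,3)B 3/4
(5,4)B 4/4
(5,5)B 2/2
(5,7)B 1/1
(6,2)A 2/3
(6,3)B 2/4
(6,4)B 3/3
(6,5)B 4/4
(6,6)B 2/2
(6,7)B 3/3
(7,1)A 1/1
(7,2)A 3/3
(7,3)A 1/2
(7,5)B 1/1
(7,7)B 1/1
The smallest same-type fraction is 1/4 at (4,2), which reduces to 1/4. Any threshold above that leaves this particle unsatisfied.

1/4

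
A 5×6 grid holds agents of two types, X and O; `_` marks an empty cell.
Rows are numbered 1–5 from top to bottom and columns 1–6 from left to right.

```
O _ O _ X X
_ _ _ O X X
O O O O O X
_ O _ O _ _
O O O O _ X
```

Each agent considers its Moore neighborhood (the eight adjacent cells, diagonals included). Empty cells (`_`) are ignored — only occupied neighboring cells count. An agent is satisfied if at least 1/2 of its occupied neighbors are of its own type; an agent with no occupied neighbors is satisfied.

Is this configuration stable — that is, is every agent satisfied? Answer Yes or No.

(1,1)O 0/0 ✓
(1,3)O 1/1 ✓
(1,5)X 3/4 ✓
(1,6)X 3/3 ✓
(2,4)O 4/6 ✓
(2,5)X 4/7 ✓
(2,6)X 4/5 ✓
(3,1)O 2/2 ✓
(3,2)O 3/3 ✓
(3,3)O 5/5 ✓
(3,4)O 4/5 ✓
(3,5)O 3/6 ✓
(3,6)X 2/3 ✓
(4,2)O 6/6 ✓
(4,4)O 5/5 ✓
(5,1)O 2/2 ✓
(5,2)O 3/3 ✓
(5,3)O 4/4 ✓
(5,4)O 2/2 ✓
(5,6)X 0/0 ✓
All meet the threshold, so the configuration is stable.

Yes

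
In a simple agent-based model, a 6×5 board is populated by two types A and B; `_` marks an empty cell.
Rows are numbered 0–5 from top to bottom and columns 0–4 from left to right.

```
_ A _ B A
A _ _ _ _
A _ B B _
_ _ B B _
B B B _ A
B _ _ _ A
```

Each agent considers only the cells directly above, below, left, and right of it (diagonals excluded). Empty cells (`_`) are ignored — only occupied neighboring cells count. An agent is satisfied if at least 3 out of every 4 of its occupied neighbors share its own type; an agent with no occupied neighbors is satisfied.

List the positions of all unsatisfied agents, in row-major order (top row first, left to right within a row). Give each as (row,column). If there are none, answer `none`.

Row 0: (0,1)A 0/0 ok · (0,3)B 0/1 unhappy · (0,4)A 0/1 unhappy
Row 1: (1,0)A 1/1 ok
Row 2: (2,0)A 1/1 ok · (2,2)B 2/2 ok · (2,3)B 2/2 ok
Row 3: (3,2)B 3/3 ok · (3,3)B 2/2 ok
Row 4: (4,0)B 2/2 ok · (4,1)B 2/2 ok · (4,2)B 2/2 ok · (4,4)A 1/1 ok
Row 5: (5,0)B 1/1 ok · (5,4)A 1/1 ok

(0,3), (0,4)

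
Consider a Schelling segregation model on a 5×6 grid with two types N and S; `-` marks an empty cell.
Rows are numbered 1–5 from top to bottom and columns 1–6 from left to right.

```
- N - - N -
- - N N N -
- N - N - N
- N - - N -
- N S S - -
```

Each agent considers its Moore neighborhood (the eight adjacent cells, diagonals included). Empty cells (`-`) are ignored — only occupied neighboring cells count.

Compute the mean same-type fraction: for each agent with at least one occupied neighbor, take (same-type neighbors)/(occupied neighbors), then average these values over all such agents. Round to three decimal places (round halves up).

(1,2)N 1/1
(1,5)N 2/2
(2,3)N 4/4
(2,4)N 4/4
(2,5)N 4/4
(3,2)N 2/2
(3,4)N 4/4
(3,6)N 2/2
(4,2)N 2/3
(4,5)N 2/3
(5,2)N 1/2
(5,3)S 1/3
(5,4)S 1/2
Sum over 13 agents: 1/1 + 2/2 + 4/4 + 4/4 + 4/4 + 2/2 + 4/4 + 2/2 + 2/3 + 2/3 + 1/2 + 1/3 + 1/2 = 32/3; mean = 32/3 ÷ 13 = 32/39 = 0.820512… → 0.821.

0.821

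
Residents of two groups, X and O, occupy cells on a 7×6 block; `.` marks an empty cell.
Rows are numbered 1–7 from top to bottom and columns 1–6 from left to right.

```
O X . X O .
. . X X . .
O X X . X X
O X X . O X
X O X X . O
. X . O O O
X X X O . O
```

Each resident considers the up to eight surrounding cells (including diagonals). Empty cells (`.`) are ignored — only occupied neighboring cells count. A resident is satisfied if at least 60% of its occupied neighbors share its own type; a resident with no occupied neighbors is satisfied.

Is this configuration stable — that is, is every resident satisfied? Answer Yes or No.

No

(1,1)O 0/1 ✗
(1,2)X 1/2 ✗
(1,4)X 2/3 ✓
(1,5)O 0/2 ✗
(2,3)X 5/5 ✓
(2,4)X 4/5 ✓
(3,1)O 1/3 ✗
(3,2)X 4/6 ✓
(3,3)X 5/5 ✓
(3,5)X 3/4 ✓
(3,6)X 2/3 ✓
(4,1)O 2/5 ✗
(4,2)X 5/8 ✓
(4,3)X 5/6 ✓
(4,5)O 1/5 ✗
(4,6)X 2/4 ✗
(5,1)X 2/4 ✗
(5,2)O 1/6 ✗
(5,3)X 4/6 ✓
(5,4)X 2/5 ✗
(5,6)O 3/4 ✓
(6,2)X 5/6 ✓
(6,4)O 2/5 ✗
(6,5)O 5/6 ✓
(6,6)O 3/3 ✓
(7,1)X 2/2 ✓
(7,2)X 3/3 ✓
(7,3)X 2/4 ✗
(7,4)O 2/3 ✓
(7,6)O 2/2 ✓
For instance (1,1) has only 0/1 same-type neighbors, below 3/5.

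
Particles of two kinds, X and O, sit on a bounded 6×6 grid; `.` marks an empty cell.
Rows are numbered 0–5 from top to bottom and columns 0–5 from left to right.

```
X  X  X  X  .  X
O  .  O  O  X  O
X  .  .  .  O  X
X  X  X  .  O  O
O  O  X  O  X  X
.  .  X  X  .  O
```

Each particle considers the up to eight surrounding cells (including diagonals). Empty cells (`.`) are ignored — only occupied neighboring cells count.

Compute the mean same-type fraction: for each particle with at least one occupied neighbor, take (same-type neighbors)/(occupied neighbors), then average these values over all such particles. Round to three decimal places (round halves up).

Row 0: (0,0)X 1/2 · (0,1)X 2/4 · (0,2)X 2/4 · (0,3)X 2/4 · (0,5)X 1/2
Row 1: (1,0)O 0/3 · (1,2)O 1/4 · (1,3)O 2/5 · (1,4)X 3/6 · (1,5)O 1/4
Row 2: (2,0)X 2/3 · (2,4)O 4/6 · (2,5)X 1/5
Row 3: (3,0)X 2/4 · (3,1)X 4/6 · (3,2)X 2/4 · (3,4)O 3/6 · (3,5)O 2/5
Row 4: (4,0)O 1/3 · (4,1)O 1/6 · (4,2)X 4/6 · (4,3)O 1/6 · (4,4)X 2/6 · (4,5)X 1/4
Row 5: (5,2)X 2/4 · (5,3)X 3/4 · (5,5)O 0/2
Sum over 27 particles: 1/2 + 2/4 + 2/4 + 2/4 + 1/2 + 0/3 + 1/4 + 2/5 + 3/6 + 1/4 + 2/3 + 4/6 + 1/5 + 2/4 + 4/6 + 2/4 + 3/6 + 2/5 + 1/3 + 1/6 + 4/6 + 1/6 + 2/6 + 1/4 + 2/4 + 3/4 + 0/2 = 67/6; mean = 67/6 ÷ 27 = 67/162 = 0.413580… → 0.414.

0.414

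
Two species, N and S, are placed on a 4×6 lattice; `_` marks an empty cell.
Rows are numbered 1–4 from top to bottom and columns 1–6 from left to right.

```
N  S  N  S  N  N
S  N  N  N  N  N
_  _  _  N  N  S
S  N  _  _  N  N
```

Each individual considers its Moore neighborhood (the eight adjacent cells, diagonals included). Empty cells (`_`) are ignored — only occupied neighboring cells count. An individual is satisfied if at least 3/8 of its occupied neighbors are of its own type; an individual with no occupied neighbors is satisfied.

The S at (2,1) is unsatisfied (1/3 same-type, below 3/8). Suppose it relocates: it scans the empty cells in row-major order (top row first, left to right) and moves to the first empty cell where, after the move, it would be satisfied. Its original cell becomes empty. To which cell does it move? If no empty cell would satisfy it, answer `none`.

none

Vacating (2,1). Empty cells in order:
  (3,1): 1/3 same-type → still unsatisfied.
  (3,2): 1/4 same-type → still unsatisfied.
  (3,3): 0/5 same-type → still unsatisfied.
  (4,3): 0/2 same-type → still unsatisfied.
  (4,4): 0/3 same-type → still unsatisfied.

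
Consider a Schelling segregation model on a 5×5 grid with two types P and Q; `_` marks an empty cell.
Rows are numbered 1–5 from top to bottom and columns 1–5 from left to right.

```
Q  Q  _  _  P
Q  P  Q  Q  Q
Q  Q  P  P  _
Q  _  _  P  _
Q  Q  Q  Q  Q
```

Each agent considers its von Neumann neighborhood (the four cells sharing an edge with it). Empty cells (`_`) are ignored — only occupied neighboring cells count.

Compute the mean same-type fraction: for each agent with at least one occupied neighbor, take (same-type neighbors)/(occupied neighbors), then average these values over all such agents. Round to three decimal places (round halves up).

Row 1: (1,1)Q 2/2 · (1,2)Q 1/2 · (1,5)P 0/1
Row 2: (2,1)Q 2/3 · (2,2)P 0/4 · (2,3)Q 1/3 · (2,4)Q 2/3 · (2,5)Q 1/2
Row 3: (3,1)Q 3/3 · (3,2)Q 1/3 · (3,3)P 1/3 · (3,4)P 2/3
Row 4: (4,1)Q 2/2 · (4,4)P 1/2
Row 5: (5,1)Q 2/2 · (5,2)Q 2/2 · (5,3)Q 2/2 · (5,4)Q 2/3 · (5,5)Q 1/1
Sum over 19 agents: 2/2 + 1/2 + 0/1 + 2/3 + 0/4 + 1/3 + 2/3 + 1/2 + 3/3 + 1/3 + 1/3 + 2/3 + 2/2 + 1/2 + 2/2 + 2/2 + 2/2 + 2/3 + 1/1 = 73/6; mean = 73/6 ÷ 19 = 73/114 = 0.640350… → 0.640.

0.640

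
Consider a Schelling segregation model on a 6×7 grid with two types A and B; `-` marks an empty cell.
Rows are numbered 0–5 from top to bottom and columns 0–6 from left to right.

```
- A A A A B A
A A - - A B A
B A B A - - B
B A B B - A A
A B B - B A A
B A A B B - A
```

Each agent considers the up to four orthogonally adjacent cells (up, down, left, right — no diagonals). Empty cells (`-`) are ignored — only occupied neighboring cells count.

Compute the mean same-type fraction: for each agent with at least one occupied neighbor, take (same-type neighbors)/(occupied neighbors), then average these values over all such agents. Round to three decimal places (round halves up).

0.532

(0,1)A 2/2
(0,2)A 2/2
(0,3)A 2/2
(0,4)A 2/3
(0,5)B 1/3
(0,6)A 1/2
(1,0)A 1/2
(1,1)A 3/3
(1,4)A 1/2
(1,5)B 1/3
(1,6)A 1/3
(2,0)B 1/3
(2,1)A 2/4
(2,2)B 1/3
(2,3)A 0/2
(2,6)B 0/2
(3,0)B 1/3
(3,1)A 1/4
(3,2)B 3/4
(3,3)B 1/2
(3,5)A 2/2
(3,6)A 2/3
(4,0)A 0/3
(4,1)B 1/4
(4,2)B 2/3
(4,4)B 1/2
(4,5)A 2/3
(4,6)A 3/3
(5,0)B 0/2
(5,1)A 1/3
(5,2)A 1/3
(5,3)B 1/2
(5,4)B 2/2
(5,6)A 1/1
Sum over 34 agents: 2/2 + 2/2 + 2/2 + 2/3 + 1/3 + 1/2 + 1/2 + 3/3 + 1/2 + 1/3 + 1/3 + 1/3 + 2/4 + 1/3 + 0/2 + 0/2 + 1/3 + 1/4 + 3/4 + 1/2 + 2/2 + 2/3 + 0/3 + 1/4 + 2/3 + 1/2 + 2/3 + 3/3 + 0/2 + 1/3 + 1/3 + 1/2 + 2/2 + 1/1 = 217/12; mean = 217/12 ÷ 34 = 217/408 = 0.531862… → 0.532.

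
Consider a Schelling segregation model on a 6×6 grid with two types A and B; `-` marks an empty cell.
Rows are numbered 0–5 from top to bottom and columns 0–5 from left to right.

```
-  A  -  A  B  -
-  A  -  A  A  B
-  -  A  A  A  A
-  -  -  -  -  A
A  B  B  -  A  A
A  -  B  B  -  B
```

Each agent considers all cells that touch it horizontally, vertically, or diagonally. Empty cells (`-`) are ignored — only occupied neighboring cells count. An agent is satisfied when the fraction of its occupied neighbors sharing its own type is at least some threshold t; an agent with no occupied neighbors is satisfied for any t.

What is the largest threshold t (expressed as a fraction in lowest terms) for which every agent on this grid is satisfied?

(0,1)A 1/1
(0,3)A 2/3
(0,4)B 1/4
(1,1)A 2/2
(1,3)A 5/6
(1,4)A 5/7
(1,5)B 1/4
(2,2)A 3/3
(2,3)A 4/4
(2,4)A 5/6
(2,5)A 3/4
(3,5)A 4/4
(4,0)A 1/2
(4,1)B 2/4
(4,2)B 3/3
(4,4)A 2/4
(4,5)A 2/3
(5,0)A 1/2
(5,2)B 3/3
(5,3)B 2/3
(5,5)B 0/2
The smallest same-type fraction is 0/2 at (5,5), which reduces to 0/1. Any threshold above that leaves this agent unsatisfied.

0/1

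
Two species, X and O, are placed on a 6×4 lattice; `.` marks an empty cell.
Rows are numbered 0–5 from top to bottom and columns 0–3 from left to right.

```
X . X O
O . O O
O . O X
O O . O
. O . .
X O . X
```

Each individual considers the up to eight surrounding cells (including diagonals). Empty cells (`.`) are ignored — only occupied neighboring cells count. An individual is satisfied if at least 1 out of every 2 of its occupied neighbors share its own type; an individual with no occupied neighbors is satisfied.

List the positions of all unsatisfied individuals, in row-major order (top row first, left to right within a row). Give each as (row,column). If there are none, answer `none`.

(0,0), (0,2), (2,3), (5,0)

Row 0: (0,0)X 0/1 ✗ · (0,2)X 0/3 ✗ · (0,3)O 2/3 ✓
Row 1: (1,0)O 1/2 ✓ · (1,2)O 3/5 ✓ · (1,3)O 3/5 ✓
Row 2: (2,0)O 3/3 ✓ · (2,2)O 4/5 ✓ · (2,3)X 0/4 ✗
Row 3: (3,0)O 3/3 ✓ · (3,1)O 4/4 ✓ · (3,3)O 1/2 ✓
Row 4: (4,1)O 3/4 ✓
Row 5: (5,0)X 0/2 ✗ · (5,1)O 1/2 ✓ · (5,3)X 0/0 ✓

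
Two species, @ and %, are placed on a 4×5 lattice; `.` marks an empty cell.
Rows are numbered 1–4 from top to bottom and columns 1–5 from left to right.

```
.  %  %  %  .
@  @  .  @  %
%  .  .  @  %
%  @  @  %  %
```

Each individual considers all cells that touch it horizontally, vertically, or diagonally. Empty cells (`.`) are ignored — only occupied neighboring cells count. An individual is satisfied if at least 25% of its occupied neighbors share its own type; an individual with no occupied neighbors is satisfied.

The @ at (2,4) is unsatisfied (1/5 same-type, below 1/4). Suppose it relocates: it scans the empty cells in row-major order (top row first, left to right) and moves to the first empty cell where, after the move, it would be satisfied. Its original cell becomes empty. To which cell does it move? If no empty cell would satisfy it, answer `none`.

Vacating (2,4). Empty cells in order:
  (1,1): 2/3 same-type → satisfied — stop here.

(1,1)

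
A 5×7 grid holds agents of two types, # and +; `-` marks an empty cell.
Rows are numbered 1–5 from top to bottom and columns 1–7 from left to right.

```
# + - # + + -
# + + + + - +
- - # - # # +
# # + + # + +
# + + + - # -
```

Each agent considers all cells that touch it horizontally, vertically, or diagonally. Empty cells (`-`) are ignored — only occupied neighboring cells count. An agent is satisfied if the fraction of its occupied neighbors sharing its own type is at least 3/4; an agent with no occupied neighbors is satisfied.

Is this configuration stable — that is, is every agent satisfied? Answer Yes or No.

No

Row 1: (1,1)# 1/3 not · (1,2)+ 2/4 not · (1,4)# 0/4 not · (1,5)+ 3/4 satisfied · (1,6)+ 3/3 satisfied
Row 2: (2,1)# 1/3 not · (2,2)+ 2/5 not · (2,3)+ 3/5 not · (2,4)+ 3/6 not · (2,5)+ 3/6 not · (2,7)+ 2/3 not
Row 3: (3,3)# 1/6 not · (3,5)# 2/6 not · (3,6)# 2/7 not · (3,7)+ 3/4 satisfied
Row 4: (4,1)# 2/3 not · (4,2)# 3/6 not · (4,3)+ 4/6 not · (4,4)+ 3/6 not · (4,5)# 3/6 not · (4,6)+ 2/6 not · (4,7)+ 2/4 not
Row 5: (5,1)# 2/3 not · (5,2)+ 2/5 not · (5,3)+ 4/5 satisfied · (5,4)+ 3/4 satisfied · (5,6)# 1/3 not
For instance (1,1) has only 1/3 same-type neighbors, below 3/4.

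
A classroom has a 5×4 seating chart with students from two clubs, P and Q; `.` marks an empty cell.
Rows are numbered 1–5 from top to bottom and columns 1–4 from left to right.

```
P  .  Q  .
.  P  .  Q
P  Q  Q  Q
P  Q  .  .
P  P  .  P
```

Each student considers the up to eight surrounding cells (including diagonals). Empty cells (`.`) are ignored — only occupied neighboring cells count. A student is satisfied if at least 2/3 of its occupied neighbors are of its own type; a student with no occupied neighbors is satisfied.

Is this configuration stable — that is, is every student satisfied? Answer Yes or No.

No

(1,1)P 1/1 satisfied
(1,3)Q 1/2 not
(2,2)P 2/5 not
(2,4)Q 3/3 satisfied
(3,1)P 2/4 not
(3,2)Q 2/5 not
(3,3)Q 4/5 satisfied
(3,4)Q 2/2 satisfied
(4,1)P 3/5 not
(4,2)Q 2/6 not
(5,1)P 2/3 satisfied
(5,2)P 2/3 satisfied
(5,4)P 0/0 satisfied
For instance (1,3) has only 1/2 same-type neighbors, below 2/3.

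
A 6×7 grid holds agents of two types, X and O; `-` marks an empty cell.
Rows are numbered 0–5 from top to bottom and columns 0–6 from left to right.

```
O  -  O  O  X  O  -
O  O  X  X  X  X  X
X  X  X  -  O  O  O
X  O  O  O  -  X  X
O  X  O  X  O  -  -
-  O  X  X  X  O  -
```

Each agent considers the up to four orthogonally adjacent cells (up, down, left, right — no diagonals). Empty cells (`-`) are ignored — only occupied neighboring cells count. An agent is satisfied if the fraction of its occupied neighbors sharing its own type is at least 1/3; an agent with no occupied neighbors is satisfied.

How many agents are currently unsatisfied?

9

Row 0: (0,0)O 1/1 ok · (0,2)O 1/2 ok · (0,3)O 1/3 ok · (0,4)X 1/3 ok · (0,5)O 0/2 unhappy
Row 1: (1,0)O 2/3 ok · (1,1)O 1/3 ok · (1,2)X 2/4 ok · (1,3)X 2/3 ok · (1,4)X 3/4 ok · (1,5)X 2/4 ok · (1,6)X 1/2 ok
Row 2: (2,0)X 2/3 ok · (2,1)X 2/4 ok · (2,2)X 2/3 ok · (2,4)O 1/2 ok · (2,5)O 2/4 ok · (2,6)O 1/3 ok
Row 3: (3,0)X 1/3 ok · (3,1)O 1/4 unhappy · (3,2)O 3/4 ok · (3,3)O 1/2 ok · (3,5)X 1/2 ok · (3,6)X 1/2 ok
Row 4: (4,0)O 0/2 unhappy · (4,1)X 0/4 unhappy · (4,2)O 1/4 unhappy · (4,3)X 1/4 unhappy · (4,4)O 0/2 unhappy
Row 5: (5,1)O 0/2 unhappy · (5,2)X 1/3 ok · (5,3)X 3/3 ok · (5,4)X 1/3 ok · (5,5)O 0/1 unhappy
Unsatisfied: (0,5), (3,1), (4,0), (4,1), (4,2), (4,3), (4,4), (5,1), (5,5) — 9 in total.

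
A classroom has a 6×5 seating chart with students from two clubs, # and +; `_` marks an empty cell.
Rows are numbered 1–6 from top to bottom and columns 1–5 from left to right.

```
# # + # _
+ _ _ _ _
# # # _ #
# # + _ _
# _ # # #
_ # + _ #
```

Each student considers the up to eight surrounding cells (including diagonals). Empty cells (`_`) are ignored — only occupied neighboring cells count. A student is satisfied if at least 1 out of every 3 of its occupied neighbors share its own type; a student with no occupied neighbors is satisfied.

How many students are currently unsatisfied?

Row 1: (1,1)# 1/2 ok · (1,2)# 1/3 ok · (1,3)+ 0/2 unhappy · (1,4)# 0/1 unhappy
Row 2: (2,1)+ 0/4 unhappy
Row 3: (3,1)# 3/4 ok · (3,2)# 4/6 ok · (3,3)# 2/3 ok · (3,5)# 0/0 ok
Row 4: (4,1)# 4/4 ok · (4,2)# 6/7 ok · (4,3)+ 0/5 unhappy
Row 5: (5,1)# 3/3 ok · (5,3)# 3/5 ok · (5,4)# 3/5 ok · (5,5)# 2/2 ok
Row 6: (6,2)# 2/3 ok · (6,3)+ 0/3 unhappy · (6,5)# 2/2 ok
Unsatisfied: (1,3), (1,4), (2,1), (4,3), (6,3) — 5 in total.

5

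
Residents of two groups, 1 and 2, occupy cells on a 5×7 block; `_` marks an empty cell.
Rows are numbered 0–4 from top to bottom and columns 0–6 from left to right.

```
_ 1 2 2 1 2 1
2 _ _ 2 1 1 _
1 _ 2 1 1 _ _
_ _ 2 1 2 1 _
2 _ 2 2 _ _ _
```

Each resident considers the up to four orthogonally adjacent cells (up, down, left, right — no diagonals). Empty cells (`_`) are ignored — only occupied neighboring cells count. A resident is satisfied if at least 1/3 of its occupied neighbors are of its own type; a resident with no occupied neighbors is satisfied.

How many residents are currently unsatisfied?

(0,1)1 0/1 unhappy
(0,2)2 1/2 ok
(0,3)2 2/3 ok
(0,4)1 1/3 ok
(0,5)2 0/3 unhappy
(0,6)1 0/1 unhappy
(1,0)2 0/1 unhappy
(1,3)2 1/3 ok
(1,4)1 3/4 ok
(1,5)1 1/2 ok
(2,0)1 0/1 unhappy
(2,2)2 1/2 ok
(2,3)1 2/4 ok
(2,4)1 2/3 ok
(3,2)2 2/3 ok
(3,3)1 1/4 unhappy
(3,4)2 0/3 unhappy
(3,5)1 0/1 unhappy
(4,0)2 0/0 ok
(4,2)2 2/2 ok
(4,3)2 1/2 ok
Unsatisfied: (0,1), (0,5), (0,6), (1,0), (2,0), (3,3), (3,4), (3,5) — 8 in total.

8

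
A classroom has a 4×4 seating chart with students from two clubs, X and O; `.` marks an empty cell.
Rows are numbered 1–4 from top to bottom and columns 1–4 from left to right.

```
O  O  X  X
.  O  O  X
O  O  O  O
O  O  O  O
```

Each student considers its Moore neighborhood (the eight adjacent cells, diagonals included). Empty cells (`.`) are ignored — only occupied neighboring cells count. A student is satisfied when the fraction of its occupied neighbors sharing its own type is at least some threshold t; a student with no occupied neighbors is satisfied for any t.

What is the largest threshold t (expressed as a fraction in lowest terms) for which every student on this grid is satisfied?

Row 1: (1,1)O 2/2 · (1,2)O 3/4 · (1,3)X 2/5 · (1,4)X 2/3
Row 2: (2,2)O 6/7 · (2,3)O 5/8 · (2,4)X 2/5
Row 3: (3,1)O 4/4 · (3,2)O 7/7 · (3,3)O 7/8 · (3,4)O 4/5
Row 4: (4,1)O 3/3 · (4,2)O 5/5 · (4,3)O 5/5 · (4,4)O 3/3
The smallest same-type fraction is 2/5 at (1,3), which reduces to 2/5. Any threshold above that leaves this student unsatisfied.

2/5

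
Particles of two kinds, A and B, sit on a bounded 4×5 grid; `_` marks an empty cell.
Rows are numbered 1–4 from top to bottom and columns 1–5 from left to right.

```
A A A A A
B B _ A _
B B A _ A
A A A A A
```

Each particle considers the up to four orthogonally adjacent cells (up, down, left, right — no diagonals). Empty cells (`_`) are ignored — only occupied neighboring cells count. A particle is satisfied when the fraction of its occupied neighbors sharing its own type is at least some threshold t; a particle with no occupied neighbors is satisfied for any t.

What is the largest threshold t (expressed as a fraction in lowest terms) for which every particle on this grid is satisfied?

1/2

(1,1)A 1/2
(1,2)A 2/3
(1,3)A 2/2
(1,4)A 3/3
(1,5)A 1/1
(2,1)B 2/3
(2,2)B 2/3
(2,4)A 1/1
(3,1)B 2/3
(3,2)B 2/4
(3,3)A 1/2
(3,5)A 1/1
(4,1)A 1/2
(4,2)A 2/3
(4,3)A 3/3
(4,4)A 2/2
(4,5)A 2/2
The smallest same-type fraction is 1/2 at (1,1), which reduces to 1/2. Any threshold above that leaves this particle unsatisfied.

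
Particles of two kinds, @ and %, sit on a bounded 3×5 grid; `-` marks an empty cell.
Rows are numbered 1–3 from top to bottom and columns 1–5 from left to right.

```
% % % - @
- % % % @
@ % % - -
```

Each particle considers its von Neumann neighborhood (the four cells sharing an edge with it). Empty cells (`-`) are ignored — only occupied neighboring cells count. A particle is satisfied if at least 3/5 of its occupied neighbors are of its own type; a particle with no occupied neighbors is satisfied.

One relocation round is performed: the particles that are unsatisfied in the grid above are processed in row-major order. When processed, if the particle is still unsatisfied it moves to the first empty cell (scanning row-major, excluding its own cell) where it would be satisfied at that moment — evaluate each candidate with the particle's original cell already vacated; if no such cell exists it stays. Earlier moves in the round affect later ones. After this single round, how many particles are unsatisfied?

0

Initially unsatisfied (in order): (2,4), (2,5), (3,1).
  (2,4) → (2,1).
  (2,5): now satisfied by earlier moves; stays.
  (3,1) → (3,5).
Resulting grid:
% % % - @
% % % - @
- % % - @
All satisfied now.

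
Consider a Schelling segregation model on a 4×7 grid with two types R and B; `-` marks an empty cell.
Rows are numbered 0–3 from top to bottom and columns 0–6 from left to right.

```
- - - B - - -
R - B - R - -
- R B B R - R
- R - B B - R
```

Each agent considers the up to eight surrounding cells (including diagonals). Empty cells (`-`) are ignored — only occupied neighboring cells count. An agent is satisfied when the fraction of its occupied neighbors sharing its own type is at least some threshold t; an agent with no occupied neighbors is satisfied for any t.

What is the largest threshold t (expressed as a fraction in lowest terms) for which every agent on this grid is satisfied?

(0,3)B 1/2
(1,0)R 1/1
(1,2)B 3/4
(1,4)R 1/3
(2,1)R 2/4
(2,2)B 3/5
(2,3)B 4/6
(2,4)R 1/4
(2,6)R 1/1
(3,1)R 1/2
(3,3)B 3/4
(3,4)B 2/3
(3,6)R 1/1
The smallest same-type fraction is 1/4 at (2,4), which reduces to 1/4. Any threshold above that leaves this agent unsatisfied.

1/4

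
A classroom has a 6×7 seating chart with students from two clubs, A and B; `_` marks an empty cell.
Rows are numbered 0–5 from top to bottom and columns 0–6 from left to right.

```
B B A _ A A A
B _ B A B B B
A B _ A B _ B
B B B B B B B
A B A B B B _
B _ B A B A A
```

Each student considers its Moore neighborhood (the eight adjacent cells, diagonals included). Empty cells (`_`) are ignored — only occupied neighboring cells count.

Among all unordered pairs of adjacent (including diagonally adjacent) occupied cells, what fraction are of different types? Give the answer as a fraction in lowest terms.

40/93

Scan each occupied cell's neighbors to the right and below (and the two forward diagonals) so each pair is counted once.
Row 0: B(0,0)–B(0,1)= B(0,0)–B(1,0)= B(0,1)–A(0,2)≠ B(0,1)–B(1,2)= B(0,1)–B(1,0)= A(0,2)–B(1,2)≠ A(0,2)–A(1,3)= A(0,4)–A(0,5)= A(0,4)–B(1,4)≠ A(0,4)–B(1,5)≠ A(0,4)–A(1,3)= A(0,5)–A(0,6)= A(0,5)–B(1,5)≠ A(0,5)–B(1,6)≠ A(0,5)–B(1,4)≠ A(0,6)–B(1,6)≠ A(0,6)–B(1,5)≠  → 9/17 unlike.
Row 1: B(1,0)–A(2,0)≠ B(1,0)–B(2,1)= B(1,2)–A(1,3)≠ B(1,2)–A(2,3)≠ B(1,2)–B(2,1)= A(1,3)–B(1,4)≠ A(1,3)–A(2,3)= A(1,3)–B(2,4)≠ B(1,4)–B(1,5)= B(1,4)–B(2,4)= B(1,4)–A(2,3)≠ B(1,5)–B(1,6)= B(1,5)–B(2,6)= B(1,5)–B(2,4)= B(1,6)–B(2,6)=  → 6/15 unlike.
Row 2: A(2,0)–B(2,1)≠ A(2,0)–B(3,0)≠ A(2,0)–B(3,1)≠ B(2,1)–B(3,1)= B(2,1)–B(3,2)= B(2,1)–B(3,0)= A(2,3)–B(2,4)≠ A(2,3)–B(3,3)≠ A(2,3)–B(3,4)≠ A(2,3)–B(3,2)≠ B(2,4)–B(3,4)= B(2,4)–B(3,5)= B(2,4)–B(3,3)= B(2,6)–B(3,6)= B(2,6)–B(3,5)=  → 7/15 unlike.
Row 3: B(3,0)–B(3,1)= B(3,0)–A(4,0)≠ B(3,0)–B(4,1)= B(3,1)–B(3,2)= B(3,1)–B(4,1)= B(3,1)–A(4,2)≠ B(3,1)–A(4,0)≠ B(3,2)–B(3,3)= B(3,2)–A(4,2)≠ B(3,2)–B(4,3)= B(3,2)–B(4,1)= B(3,3)–B(3,4)= B(3,3)–B(4,3)= B(3,3)–B(4,4)= B(3,3)–A(4,2)≠ B(3,4)–B(3,5)= B(3,4)–B(4,4)= B(3,4)–B(4,5)= B(3,4)–B(4,3)= B(3,5)–B(3,6)= B(3,5)–B(4,5)= B(3,5)–B(4,4)= B(3,6)–B(4,5)=  → 5/23 unlike.
Row 4: A(4,0)–B(4,1)≠ A(4,0)–B(5,0)≠ B(4,1)–A(4,2)≠ B(4,1)–B(5,2)= B(4,1)–B(5,0)= A(4,2)–B(4,3)≠ A(4,2)–B(5,2)≠ A(4,2)–A(5,3)= B(4,3)–B(4,4)= B(4,3)–A(5,3)≠ B(4,3)–B(5,4)= B(4,3)–B(5,2)= B(4,4)–B(4,5)= B(4,4)–B(5,4)= B(4,4)–A(5,5)≠ B(4,4)–A(5,3)≠ B(4,5)–A(5,5)≠ B(4,5)–A(5,6)≠ B(4,5)–B(5,4)=  → 10/19 unlike.
Row 5: B(5,2)–A(5,3)≠ A(5,3)–B(5,4)≠ B(5,4)–A(5,5)≠ A(5,5)–A(5,6)=  → 3/4 unlike.
Total adjacent occupied pairs: 93; unlike-type pairs: 40.
40/93 is already in lowest terms.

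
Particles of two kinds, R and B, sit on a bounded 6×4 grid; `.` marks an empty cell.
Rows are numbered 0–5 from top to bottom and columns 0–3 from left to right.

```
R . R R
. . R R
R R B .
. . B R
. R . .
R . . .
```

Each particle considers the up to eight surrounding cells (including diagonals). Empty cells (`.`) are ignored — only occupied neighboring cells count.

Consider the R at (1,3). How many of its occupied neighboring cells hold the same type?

Occupied neighbors of (1,3): (0,2)=R, (0,3)=R, (1,2)=R, (2,2)=B.
Same type (R): 3 of 4.

3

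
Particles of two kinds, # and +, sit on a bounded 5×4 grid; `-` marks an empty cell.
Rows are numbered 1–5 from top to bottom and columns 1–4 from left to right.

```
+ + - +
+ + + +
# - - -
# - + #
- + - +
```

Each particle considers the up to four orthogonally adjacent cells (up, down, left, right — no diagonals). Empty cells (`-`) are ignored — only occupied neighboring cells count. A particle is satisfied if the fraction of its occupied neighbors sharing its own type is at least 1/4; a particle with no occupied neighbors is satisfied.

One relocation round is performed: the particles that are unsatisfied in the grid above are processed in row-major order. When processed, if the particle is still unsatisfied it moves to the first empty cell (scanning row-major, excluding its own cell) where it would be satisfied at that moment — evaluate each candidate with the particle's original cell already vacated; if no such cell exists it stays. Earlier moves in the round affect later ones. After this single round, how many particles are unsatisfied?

0

Initially unsatisfied (in order): (4,3), (4,4), (5,4).
  (4,3) → (1,3).
  (4,4) → (3,2).
  (5,4): now satisfied by earlier moves; stays.
Resulting grid:
+ + + +
+ + + +
# # - -
# - - -
- + - +
All satisfied now.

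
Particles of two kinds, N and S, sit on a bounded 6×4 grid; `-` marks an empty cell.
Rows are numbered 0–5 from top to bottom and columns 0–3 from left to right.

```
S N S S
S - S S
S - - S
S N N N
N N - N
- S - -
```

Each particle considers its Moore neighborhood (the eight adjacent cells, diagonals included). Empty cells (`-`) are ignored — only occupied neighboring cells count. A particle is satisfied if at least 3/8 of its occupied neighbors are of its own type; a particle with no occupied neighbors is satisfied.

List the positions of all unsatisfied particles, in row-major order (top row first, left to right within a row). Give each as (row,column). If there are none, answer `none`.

(0,1), (3,0), (5,1)

Row 0: (0,0)S 1/2 satisfied · (0,1)N 0/4 not · (0,2)S 3/4 satisfied · (0,3)S 3/3 satisfied
Row 1: (1,0)S 2/3 satisfied · (1,2)S 4/5 satisfied · (1,3)S 4/4 satisfied
Row 2: (2,0)S 2/3 satisfied · (2,3)S 2/4 satisfied
Row 3: (3,0)S 1/4 not · (3,1)N 3/5 satisfied · (3,2)N 4/5 satisfied · (3,3)N 2/3 satisfied
Row 4: (4,0)N 2/4 satisfied · (4,1)N 3/5 satisfied · (4,3)N 2/2 satisfied
Row 5: (5,1)S 0/2 not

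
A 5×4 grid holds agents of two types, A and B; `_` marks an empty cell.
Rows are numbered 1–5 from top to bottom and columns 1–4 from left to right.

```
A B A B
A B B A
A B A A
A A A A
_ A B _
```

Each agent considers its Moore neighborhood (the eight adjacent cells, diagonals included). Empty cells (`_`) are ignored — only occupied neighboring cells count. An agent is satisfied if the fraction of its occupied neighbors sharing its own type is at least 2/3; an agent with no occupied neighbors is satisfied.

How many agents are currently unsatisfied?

Row 1: (1,1)A 1/3 unhappy · (1,2)B 2/5 unhappy · (1,3)A 1/5 unhappy · (1,4)B 1/3 unhappy
Row 2: (2,1)A 2/5 unhappy · (2,2)B 3/8 unhappy · (2,3)B 4/8 unhappy · (2,4)A 3/5 unhappy
Row 3: (3,1)A 3/5 unhappy · (3,2)B 2/8 unhappy · (3,3)A 5/8 unhappy · (3,4)A 4/5 ok
Row 4: (4,1)A 3/4 ok · (4,2)A 5/7 ok · (4,3)A 5/7 ok · (4,4)A 3/4 ok
Row 5: (5,2)A 3/4 ok · (5,3)B 0/4 unhappy
Unsatisfied: (1,1), (1,2), (1,3), (1,4), (2,1), (2,2), (2,3), (2,4), (3,1), (3,2), (3,3), (5,3) — 12 in total.

12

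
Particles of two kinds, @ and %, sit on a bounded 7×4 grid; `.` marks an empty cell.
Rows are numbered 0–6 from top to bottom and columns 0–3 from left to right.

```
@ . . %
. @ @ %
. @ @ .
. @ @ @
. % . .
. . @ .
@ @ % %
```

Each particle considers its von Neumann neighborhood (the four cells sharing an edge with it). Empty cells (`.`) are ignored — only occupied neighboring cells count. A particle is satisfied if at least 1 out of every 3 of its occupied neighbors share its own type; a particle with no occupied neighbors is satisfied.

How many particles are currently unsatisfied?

Row 0: (0,0)@ 0/0 ✓ · (0,3)% 1/1 ✓
Row 1: (1,1)@ 2/2 ✓ · (1,2)@ 2/3 ✓ · (1,3)% 1/2 ✓
Row 2: (2,1)@ 3/3 ✓ · (2,2)@ 3/3 ✓
Row 3: (3,1)@ 2/3 ✓ · (3,2)@ 3/3 ✓ · (3,3)@ 1/1 ✓
Row 4: (4,1)% 0/1 ✗
Row 5: (5,2)@ 0/1 ✗
Row 6: (6,0)@ 1/1 ✓ · (6,1)@ 1/2 ✓ · (6,2)% 1/3 ✓ · (6,3)% 1/1 ✓
Unsatisfied: (4,1), (5,2) — 2 in total.

2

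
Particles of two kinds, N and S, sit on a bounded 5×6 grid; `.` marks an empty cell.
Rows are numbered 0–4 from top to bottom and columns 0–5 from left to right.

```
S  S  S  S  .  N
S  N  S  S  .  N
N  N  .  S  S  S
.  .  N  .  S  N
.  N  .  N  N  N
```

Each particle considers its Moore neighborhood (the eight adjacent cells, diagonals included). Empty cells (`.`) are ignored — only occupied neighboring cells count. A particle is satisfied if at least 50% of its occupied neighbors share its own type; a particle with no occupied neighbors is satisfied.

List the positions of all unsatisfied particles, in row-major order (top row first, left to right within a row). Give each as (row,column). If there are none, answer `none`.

Row 0: (0,0)S 2/3 ✓ · (0,1)S 4/5 ✓ · (0,2)S 4/5 ✓ · (0,3)S 3/3 ✓ · (0,5)N 1/1 ✓
Row 1: (1,0)S 2/5 ✗ · (1,1)N 2/7 ✗ · (1,2)S 5/7 ✓ · (1,3)S 5/5 ✓ · (1,5)N 1/3 ✗
Row 2: (2,0)N 2/3 ✓ · (2,1)N 3/5 ✓ · (2,3)S 4/5 ✓ · (2,4)S 4/6 ✓ · (2,5)S 2/4 ✓
Row 3: (3,2)N 3/4 ✓ · (3,4)S 3/7 ✗ · (3,5)N 2/5 ✗
Row 4: (4,1)N 1/1 ✓ · (4,3)N 2/3 ✓ · (4,4)N 3/4 ✓ · (4,5)N 2/3 ✓

(1,0), (1,1), (1,5), (3,4), (3,5)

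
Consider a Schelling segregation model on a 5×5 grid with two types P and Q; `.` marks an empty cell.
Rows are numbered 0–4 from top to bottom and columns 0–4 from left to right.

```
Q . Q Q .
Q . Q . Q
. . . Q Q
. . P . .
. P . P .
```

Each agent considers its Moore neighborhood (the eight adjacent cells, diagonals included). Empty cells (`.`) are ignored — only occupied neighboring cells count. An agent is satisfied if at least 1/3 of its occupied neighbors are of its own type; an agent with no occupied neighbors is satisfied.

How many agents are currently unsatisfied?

0

Row 0: (0,0)Q 1/1 ✓ · (0,2)Q 2/2 ✓ · (0,3)Q 3/3 ✓
Row 1: (1,0)Q 1/1 ✓ · (1,2)Q 3/3 ✓ · (1,4)Q 3/3 ✓
Row 2: (2,3)Q 3/4 ✓ · (2,4)Q 2/2 ✓
Row 3: (3,2)P 2/3 ✓
Row 4: (4,1)P 1/1 ✓ · (4,3)P 1/1 ✓
Every one meets the threshold.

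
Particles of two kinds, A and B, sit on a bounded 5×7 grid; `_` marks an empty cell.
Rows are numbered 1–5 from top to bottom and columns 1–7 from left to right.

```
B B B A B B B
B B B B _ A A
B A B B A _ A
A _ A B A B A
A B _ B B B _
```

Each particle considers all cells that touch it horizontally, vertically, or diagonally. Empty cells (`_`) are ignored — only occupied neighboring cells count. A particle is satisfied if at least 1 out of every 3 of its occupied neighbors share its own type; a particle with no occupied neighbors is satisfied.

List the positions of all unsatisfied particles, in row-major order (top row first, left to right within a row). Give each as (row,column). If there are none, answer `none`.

(1,4), (3,2), (4,3), (4,5), (5,2)

(1,1)B 3/3 satisfied
(1,2)B 5/5 satisfied
(1,3)B 4/5 satisfied
(1,4)A 0/4 not
(1,5)B 2/4 satisfied
(1,6)B 2/4 satisfied
(1,7)B 1/3 satisfied
(2,1)B 4/5 satisfied
(2,2)B 7/8 satisfied
(2,3)B 6/8 satisfied
(2,4)B 5/7 satisfied
(2,6)A 3/6 satisfied
(2,7)A 2/4 satisfied
(3,1)B 2/4 satisfied
(3,2)A 2/7 not
(3,3)B 5/7 satisfied
(3,4)B 4/7 satisfied
(3,5)A 2/6 satisfied
(3,7)A 3/4 satisfied
(4,1)A 2/4 satisfied
(4,3)A 1/6 not
(4,4)B 4/7 satisfied
(4,5)A 1/7 not
(4,6)B 2/6 satisfied
(4,7)A 1/3 satisfied
(5,1)A 1/2 satisfied
(5,2)B 0/3 not
(5,4)B 2/4 satisfied
(5,5)B 4/5 satisfied
(5,6)B 2/4 satisfied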